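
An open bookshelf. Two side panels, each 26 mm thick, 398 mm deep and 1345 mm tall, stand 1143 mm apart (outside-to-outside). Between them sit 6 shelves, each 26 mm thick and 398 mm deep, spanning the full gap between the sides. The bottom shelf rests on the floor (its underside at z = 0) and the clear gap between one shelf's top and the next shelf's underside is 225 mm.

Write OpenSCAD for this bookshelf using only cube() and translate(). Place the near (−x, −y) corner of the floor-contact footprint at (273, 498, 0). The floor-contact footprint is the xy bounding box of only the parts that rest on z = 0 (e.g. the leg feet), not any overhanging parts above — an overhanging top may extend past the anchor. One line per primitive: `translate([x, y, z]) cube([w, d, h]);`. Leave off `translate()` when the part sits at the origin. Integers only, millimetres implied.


translate([273, 498, 0]) cube([26, 398, 1345]);
translate([1390, 498, 0]) cube([26, 398, 1345]);
translate([299, 498, 0]) cube([1091, 398, 26]);
translate([299, 498, 251]) cube([1091, 398, 26]);
translate([299, 498, 502]) cube([1091, 398, 26]);
translate([299, 498, 753]) cube([1091, 398, 26]);
translate([299, 498, 1004]) cube([1091, 398, 26]);
translate([299, 498, 1255]) cube([1091, 398, 26]);


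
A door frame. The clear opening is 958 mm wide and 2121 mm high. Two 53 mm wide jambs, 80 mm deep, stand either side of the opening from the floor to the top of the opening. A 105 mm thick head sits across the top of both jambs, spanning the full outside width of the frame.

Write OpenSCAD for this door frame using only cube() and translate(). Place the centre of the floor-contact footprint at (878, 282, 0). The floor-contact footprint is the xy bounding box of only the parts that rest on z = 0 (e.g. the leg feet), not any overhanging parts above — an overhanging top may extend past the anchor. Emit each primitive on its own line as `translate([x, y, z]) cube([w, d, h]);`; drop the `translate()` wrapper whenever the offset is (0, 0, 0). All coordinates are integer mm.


translate([346, 242, 0]) cube([53, 80, 2121]);
translate([1357, 242, 0]) cube([53, 80, 2121]);
translate([346, 242, 2121]) cube([1064, 80, 105]);


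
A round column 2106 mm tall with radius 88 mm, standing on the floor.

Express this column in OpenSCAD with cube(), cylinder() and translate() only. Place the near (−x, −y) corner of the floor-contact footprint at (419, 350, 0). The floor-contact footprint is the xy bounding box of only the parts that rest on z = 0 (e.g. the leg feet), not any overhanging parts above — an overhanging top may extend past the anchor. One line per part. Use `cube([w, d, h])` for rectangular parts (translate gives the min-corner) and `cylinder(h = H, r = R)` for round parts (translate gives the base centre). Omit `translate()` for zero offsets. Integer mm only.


translate([507, 438, 0]) cylinder(h = 2106, r = 88);


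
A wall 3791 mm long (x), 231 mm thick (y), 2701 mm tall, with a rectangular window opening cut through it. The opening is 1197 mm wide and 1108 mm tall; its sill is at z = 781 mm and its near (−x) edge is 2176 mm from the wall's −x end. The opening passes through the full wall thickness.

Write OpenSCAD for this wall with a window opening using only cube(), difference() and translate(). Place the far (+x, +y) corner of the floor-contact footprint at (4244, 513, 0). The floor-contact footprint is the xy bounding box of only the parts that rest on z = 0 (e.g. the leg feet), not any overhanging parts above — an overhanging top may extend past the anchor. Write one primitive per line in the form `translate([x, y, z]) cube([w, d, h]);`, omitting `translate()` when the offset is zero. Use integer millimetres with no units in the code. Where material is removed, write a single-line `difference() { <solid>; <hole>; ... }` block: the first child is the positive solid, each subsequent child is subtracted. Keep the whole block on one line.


difference() { translate([453, 282, 0]) cube([3791, 231, 2701]); translate([2629, 282, 781]) cube([1197, 231, 1108]); }


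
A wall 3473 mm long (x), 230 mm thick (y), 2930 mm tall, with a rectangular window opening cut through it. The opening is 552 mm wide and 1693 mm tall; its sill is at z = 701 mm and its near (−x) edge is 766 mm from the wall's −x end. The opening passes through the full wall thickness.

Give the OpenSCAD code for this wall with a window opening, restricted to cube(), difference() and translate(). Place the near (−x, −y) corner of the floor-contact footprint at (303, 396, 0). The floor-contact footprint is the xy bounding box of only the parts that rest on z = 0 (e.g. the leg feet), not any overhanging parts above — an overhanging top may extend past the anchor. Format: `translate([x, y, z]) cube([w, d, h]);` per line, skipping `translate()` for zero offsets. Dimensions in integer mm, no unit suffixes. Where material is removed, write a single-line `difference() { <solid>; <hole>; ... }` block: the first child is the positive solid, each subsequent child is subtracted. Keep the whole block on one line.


difference() { translate([303, 396, 0]) cube([3473, 230, 2930]); translate([1069, 396, 701]) cube([552, 230, 1693]); }


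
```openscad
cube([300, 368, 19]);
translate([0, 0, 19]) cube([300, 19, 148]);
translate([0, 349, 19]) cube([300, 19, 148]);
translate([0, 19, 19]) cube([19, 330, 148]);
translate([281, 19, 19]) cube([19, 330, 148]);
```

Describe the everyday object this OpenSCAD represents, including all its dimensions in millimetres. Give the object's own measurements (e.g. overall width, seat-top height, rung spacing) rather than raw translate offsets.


An open-topped rectangular box: outside dimensions 300×368×167 mm, with a uniform wall and base thickness of 19 mm. The base is a full 300×368 slab on the floor; four walls sit on top of the base. The front and back walls (the −y and +y sides) span the full width; the two side walls fit between them.


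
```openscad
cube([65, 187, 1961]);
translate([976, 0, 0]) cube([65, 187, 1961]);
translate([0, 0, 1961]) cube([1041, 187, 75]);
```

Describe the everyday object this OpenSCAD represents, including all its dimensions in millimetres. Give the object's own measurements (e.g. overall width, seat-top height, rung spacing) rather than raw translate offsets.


A door frame. The clear opening is 911 mm wide and 1961 mm high. Two 65 mm wide jambs, 187 mm deep, stand either side of the opening from the floor to the top of the opening. A 75 mm thick head sits across the top of both jambs, spanning the full outside width of the frame.


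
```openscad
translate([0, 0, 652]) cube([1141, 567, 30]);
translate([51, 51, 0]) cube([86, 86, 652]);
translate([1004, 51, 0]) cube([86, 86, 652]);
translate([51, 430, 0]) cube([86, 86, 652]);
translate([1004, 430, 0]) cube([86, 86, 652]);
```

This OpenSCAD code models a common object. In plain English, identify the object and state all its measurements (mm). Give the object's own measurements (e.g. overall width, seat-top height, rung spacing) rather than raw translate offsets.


A rectangular dining table. The top is 1141×567×30 mm with its upper surface at z = 682 mm. It stands on four 86×86 mm square legs, each inset 51 mm from the nearest pair of top edges, running from the floor to the underside of the top.


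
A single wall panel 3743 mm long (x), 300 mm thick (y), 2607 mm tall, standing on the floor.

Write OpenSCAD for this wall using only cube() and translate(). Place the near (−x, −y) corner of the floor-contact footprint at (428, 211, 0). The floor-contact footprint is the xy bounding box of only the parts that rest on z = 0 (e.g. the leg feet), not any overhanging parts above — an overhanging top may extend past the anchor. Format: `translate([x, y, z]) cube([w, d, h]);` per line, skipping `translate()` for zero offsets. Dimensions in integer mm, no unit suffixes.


translate([428, 211, 0]) cube([3743, 300, 2607]);


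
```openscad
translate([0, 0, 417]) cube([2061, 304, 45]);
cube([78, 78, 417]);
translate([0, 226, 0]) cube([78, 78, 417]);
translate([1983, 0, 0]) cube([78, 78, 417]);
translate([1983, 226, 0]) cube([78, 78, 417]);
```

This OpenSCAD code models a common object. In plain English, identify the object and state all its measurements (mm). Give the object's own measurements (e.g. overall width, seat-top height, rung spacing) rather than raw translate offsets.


A long wooden bench with a 2061 mm (x) × 304 mm (y) seat, 45 mm thick, its top surface 462 mm above the floor. Four 78 mm square legs at the seat corners, flush with the edges, run from z = 0 to the seat underside.


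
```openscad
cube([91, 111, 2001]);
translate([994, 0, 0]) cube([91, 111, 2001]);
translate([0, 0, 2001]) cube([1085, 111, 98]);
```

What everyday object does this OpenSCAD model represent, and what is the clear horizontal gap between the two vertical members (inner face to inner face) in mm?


A door frame. The clear opening width is 903 mm.

Two 2001 mm tall posts with a header on top — a door frame. The left jamb is 91 mm wide at x = 0; the right jamb starts at x = 994. The clear opening is 994 − 91 = 903 mm.


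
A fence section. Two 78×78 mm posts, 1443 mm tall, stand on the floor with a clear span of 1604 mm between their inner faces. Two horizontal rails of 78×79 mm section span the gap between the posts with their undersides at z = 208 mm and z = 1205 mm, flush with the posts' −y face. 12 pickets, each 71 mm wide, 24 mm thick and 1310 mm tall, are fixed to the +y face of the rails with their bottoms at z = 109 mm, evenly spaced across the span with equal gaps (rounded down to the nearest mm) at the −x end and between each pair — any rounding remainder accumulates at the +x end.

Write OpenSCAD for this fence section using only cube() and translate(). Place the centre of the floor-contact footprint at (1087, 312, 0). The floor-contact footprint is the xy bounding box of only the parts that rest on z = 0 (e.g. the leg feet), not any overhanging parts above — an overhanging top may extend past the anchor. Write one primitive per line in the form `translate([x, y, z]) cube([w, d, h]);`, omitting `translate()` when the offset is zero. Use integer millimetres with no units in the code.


translate([207, 273, 0]) cube([78, 78, 1443]);
translate([1889, 273, 0]) cube([78, 78, 1443]);
translate([285, 273, 208]) cube([1604, 78, 79]);
translate([285, 273, 1205]) cube([1604, 78, 79]);
translate([342, 351, 109]) cube([71, 24, 1310]);
translate([470, 351, 109]) cube([71, 24, 1310]);
translate([598, 351, 109]) cube([71, 24, 1310]);
translate([726, 351, 109]) cube([71, 24, 1310]);
translate([854, 351, 109]) cube([71, 24, 1310]);
translate([982, 351, 109]) cube([71, 24, 1310]);
translate([1110, 351, 109]) cube([71, 24, 1310]);
translate([1238, 351, 109]) cube([71, 24, 1310]);
translate([1366, 351, 109]) cube([71, 24, 1310]);
translate([1494, 351, 109]) cube([71, 24, 1310]);
translate([1622, 351, 109]) cube([71, 24, 1310]);
translate([1750, 351, 109]) cube([71, 24, 1310]);


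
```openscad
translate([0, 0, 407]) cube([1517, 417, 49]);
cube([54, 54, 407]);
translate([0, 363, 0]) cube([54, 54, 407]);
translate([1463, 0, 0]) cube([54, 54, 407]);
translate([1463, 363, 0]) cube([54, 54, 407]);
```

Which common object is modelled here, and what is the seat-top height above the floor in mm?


A bench. The seat-top height is 456 mm.

A long slab on four corner posts — a bench. The slab sits at z = 407 with thickness 49, so the top is 407 + 49 = 456 mm.


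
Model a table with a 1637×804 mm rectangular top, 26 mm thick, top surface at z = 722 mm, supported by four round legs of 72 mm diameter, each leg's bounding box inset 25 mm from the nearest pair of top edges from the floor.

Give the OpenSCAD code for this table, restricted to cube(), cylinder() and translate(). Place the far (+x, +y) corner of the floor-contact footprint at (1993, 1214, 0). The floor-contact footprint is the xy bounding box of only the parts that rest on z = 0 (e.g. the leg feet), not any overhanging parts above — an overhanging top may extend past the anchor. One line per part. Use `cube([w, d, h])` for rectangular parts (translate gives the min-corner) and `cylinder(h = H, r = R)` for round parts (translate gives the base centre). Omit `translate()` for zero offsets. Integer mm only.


// leg_h = 722 - 26 = 696
translate([381, 435, 696]) cube([1637, 804, 26]);
translate([442, 496, 0]) cylinder(h = 696, r = 36);
translate([1957, 496, 0]) cylinder(h = 696, r = 36);
translate([442, 1178, 0]) cylinder(h = 696, r = 36);
translate([1957, 1178, 0]) cylinder(h = 696, r = 36);


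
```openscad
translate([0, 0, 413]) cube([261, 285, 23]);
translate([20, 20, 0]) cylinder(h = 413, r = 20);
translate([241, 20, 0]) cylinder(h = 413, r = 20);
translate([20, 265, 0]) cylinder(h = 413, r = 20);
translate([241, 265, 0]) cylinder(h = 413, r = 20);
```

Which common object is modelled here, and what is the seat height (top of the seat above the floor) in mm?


A stool. The seat height is 436 mm.

A 261×285×23 slab at z = 413 on four corner cylinders — a stool. The seat top is 413 + 23 = 436 mm.


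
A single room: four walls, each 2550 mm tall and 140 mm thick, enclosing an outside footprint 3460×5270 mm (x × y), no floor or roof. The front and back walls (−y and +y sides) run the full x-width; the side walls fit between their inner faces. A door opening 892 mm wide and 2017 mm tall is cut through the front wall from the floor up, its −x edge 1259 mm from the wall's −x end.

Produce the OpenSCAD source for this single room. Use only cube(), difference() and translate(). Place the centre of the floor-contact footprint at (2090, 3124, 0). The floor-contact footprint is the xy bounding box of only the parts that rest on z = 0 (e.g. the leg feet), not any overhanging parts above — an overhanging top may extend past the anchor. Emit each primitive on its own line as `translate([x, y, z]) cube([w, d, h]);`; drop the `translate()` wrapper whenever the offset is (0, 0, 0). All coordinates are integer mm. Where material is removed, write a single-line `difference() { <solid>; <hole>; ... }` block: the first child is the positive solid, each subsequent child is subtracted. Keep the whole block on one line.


difference() { translate([360, 489, 0]) cube([3460, 140, 2550]); translate([1619, 489, 0]) cube([892, 140, 2017]); }
translate([360, 5619, 0]) cube([3460, 140, 2550]);
translate([360, 629, 0]) cube([140, 4990, 2550]);
translate([3680, 629, 0]) cube([140, 4990, 2550]);


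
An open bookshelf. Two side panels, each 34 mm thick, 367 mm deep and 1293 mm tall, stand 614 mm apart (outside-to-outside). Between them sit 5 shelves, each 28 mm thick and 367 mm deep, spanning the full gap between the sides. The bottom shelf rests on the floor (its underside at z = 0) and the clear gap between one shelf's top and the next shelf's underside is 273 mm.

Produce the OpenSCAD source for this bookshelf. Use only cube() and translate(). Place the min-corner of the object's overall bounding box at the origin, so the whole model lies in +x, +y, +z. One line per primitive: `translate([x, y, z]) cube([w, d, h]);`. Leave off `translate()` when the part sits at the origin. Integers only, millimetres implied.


cube([34, 367, 1293]);
translate([580, 0, 0]) cube([34, 367, 1293]);
translate([34, 0, 0]) cube([546, 367, 28]);
translate([34, 0, 301]) cube([546, 367, 28]);
translate([34, 0, 602]) cube([546, 367, 28]);
translate([34, 0, 903]) cube([546, 367, 28]);
translate([34, 0, 1204]) cube([546, 367, 28]);


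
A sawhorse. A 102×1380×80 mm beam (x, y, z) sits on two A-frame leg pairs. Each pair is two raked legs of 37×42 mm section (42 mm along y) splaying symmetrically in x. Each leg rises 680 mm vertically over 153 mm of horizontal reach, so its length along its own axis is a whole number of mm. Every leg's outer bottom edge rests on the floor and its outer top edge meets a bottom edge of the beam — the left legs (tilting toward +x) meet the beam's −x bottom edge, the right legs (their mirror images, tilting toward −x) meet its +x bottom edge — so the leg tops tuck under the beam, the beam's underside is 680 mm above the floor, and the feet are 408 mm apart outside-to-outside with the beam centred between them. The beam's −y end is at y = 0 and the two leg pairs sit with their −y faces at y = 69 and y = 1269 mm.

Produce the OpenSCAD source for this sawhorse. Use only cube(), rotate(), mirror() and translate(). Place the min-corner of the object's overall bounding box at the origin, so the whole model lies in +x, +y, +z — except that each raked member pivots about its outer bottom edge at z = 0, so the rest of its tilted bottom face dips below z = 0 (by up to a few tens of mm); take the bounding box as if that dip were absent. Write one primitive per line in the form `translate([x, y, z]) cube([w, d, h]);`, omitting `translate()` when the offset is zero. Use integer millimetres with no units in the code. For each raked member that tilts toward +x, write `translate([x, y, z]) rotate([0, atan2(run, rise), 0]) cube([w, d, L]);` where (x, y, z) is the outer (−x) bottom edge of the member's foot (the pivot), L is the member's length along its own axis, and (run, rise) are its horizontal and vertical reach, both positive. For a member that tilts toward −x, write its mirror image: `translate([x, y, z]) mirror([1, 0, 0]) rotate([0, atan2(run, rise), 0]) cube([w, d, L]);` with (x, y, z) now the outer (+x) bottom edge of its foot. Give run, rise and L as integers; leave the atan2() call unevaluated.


translate([153, 0, 680]) cube([102, 1380, 80]);
translate([0, 69, 0]) rotate([0, atan2(153, 680), 0]) cube([37, 42, 697]);
translate([408, 69, 0]) mirror([1, 0, 0]) rotate([0, atan2(153, 680), 0]) cube([37, 42, 697]);
translate([0, 1269, 0]) rotate([0, atan2(153, 680), 0]) cube([37, 42, 697]);
translate([408, 1269, 0]) mirror([1, 0, 0]) rotate([0, atan2(153, 680), 0]) cube([37, 42, 697]);


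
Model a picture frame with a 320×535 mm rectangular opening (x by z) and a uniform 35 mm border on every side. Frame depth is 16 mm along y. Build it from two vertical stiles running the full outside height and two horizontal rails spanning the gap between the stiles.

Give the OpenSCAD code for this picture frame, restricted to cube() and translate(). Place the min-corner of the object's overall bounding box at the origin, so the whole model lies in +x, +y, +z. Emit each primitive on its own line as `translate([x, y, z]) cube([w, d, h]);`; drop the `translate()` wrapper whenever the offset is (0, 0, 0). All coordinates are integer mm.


cube([35, 16, 605]);
translate([355, 0, 0]) cube([35, 16, 605]);
translate([35, 0, 0]) cube([320, 16, 35]);
translate([35, 0, 570]) cube([320, 16, 35]);


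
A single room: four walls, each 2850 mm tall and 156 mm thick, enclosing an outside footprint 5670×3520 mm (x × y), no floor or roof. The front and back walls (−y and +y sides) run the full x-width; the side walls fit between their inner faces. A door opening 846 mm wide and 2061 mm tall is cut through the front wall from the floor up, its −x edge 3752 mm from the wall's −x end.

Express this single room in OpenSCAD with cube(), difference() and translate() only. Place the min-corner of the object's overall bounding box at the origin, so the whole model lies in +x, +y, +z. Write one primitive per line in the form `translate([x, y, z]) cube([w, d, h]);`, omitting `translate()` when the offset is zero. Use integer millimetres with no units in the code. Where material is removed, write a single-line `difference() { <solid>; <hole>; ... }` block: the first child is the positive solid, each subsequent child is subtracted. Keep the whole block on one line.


difference() { cube([5670, 156, 2850]); translate([3752, 0, 0]) cube([846, 156, 2061]); }
translate([0, 3364, 0]) cube([5670, 156, 2850]);
translate([0, 156, 0]) cube([156, 3208, 2850]);
translate([5514, 156, 0]) cube([156, 3208, 2850]);


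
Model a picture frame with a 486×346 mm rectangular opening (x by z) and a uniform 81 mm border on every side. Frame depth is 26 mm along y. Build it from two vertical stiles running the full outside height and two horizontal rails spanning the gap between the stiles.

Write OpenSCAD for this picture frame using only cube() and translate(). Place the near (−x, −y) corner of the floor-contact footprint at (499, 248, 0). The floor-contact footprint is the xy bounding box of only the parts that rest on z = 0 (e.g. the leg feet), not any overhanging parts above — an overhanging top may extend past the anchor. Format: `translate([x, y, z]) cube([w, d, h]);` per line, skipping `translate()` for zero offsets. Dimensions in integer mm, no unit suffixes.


translate([499, 248, 0]) cube([81, 26, 508]);
translate([1066, 248, 0]) cube([81, 26, 508]);
translate([580, 248, 0]) cube([486, 26, 81]);
translate([580, 248, 427]) cube([486, 26, 81]);


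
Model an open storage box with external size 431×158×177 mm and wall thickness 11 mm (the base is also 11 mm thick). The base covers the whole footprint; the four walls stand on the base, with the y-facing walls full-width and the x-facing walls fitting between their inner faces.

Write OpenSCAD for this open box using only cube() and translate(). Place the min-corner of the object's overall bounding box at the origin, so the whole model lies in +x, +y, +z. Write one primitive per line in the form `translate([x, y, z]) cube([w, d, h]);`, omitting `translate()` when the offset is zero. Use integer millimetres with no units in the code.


cube([431, 158, 11]);
translate([0, 0, 11]) cube([431, 11, 166]);
translate([0, 147, 11]) cube([431, 11, 166]);
translate([0, 11, 11]) cube([11, 136, 166]);
translate([420, 11, 11]) cube([11, 136, 166]);


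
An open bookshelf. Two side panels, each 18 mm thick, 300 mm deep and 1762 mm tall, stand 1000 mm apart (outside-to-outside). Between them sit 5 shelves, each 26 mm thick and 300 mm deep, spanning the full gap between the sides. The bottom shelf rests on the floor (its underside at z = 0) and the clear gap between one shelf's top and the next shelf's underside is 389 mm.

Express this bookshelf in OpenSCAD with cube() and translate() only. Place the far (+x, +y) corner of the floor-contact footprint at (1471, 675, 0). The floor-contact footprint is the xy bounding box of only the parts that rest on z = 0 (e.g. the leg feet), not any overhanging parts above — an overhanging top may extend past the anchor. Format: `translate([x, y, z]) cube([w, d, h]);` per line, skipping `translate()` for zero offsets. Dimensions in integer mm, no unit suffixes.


translate([471, 375, 0]) cube([18, 300, 1762]);
translate([1453, 375, 0]) cube([18, 300, 1762]);
translate([489, 375, 0]) cube([964, 300, 26]);
translate([489, 375, 415]) cube([964, 300, 26]);
translate([489, 375, 830]) cube([964, 300, 26]);
translate([489, 375, 1245]) cube([964, 300, 26]);
translate([489, 375, 1660]) cube([964, 300, 26]);


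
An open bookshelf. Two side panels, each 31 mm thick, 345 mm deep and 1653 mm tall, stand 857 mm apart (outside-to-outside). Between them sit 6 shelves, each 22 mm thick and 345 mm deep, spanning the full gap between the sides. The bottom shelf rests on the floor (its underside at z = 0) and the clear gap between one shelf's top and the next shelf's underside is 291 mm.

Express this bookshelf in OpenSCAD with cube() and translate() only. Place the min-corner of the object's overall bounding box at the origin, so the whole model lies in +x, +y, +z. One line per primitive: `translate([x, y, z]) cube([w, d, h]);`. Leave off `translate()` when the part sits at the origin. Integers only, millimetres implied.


cube([31, 345, 1653]);
translate([826, 0, 0]) cube([31, 345, 1653]);
translate([31, 0, 0]) cube([795, 345, 22]);
translate([31, 0, 313]) cube([795, 345, 22]);
translate([31, 0, 626]) cube([795, 345, 22]);
translate([31, 0, 939]) cube([795, 345, 22]);
translate([31, 0, 1252]) cube([795, 345, 22]);
translate([31, 0, 1565]) cube([795, 345, 22]);


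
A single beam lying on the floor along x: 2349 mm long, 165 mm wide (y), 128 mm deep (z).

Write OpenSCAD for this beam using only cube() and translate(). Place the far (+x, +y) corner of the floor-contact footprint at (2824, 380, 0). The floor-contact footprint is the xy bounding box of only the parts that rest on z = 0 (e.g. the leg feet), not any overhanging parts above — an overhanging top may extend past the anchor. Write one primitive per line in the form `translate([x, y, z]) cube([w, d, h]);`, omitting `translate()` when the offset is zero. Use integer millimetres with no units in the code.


translate([475, 215, 0]) cube([2349, 165, 128]);


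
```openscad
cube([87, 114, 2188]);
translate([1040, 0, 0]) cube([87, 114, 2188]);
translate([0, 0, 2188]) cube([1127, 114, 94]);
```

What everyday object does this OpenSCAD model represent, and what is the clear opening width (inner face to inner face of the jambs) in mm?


A door frame. The clear opening width is 953 mm.

Two 2188 mm tall posts with a header on top — a door frame. The left jamb is 87 mm wide at x = 0; the right jamb starts at x = 1040. The clear opening is 1040 − 87 = 953 mm.


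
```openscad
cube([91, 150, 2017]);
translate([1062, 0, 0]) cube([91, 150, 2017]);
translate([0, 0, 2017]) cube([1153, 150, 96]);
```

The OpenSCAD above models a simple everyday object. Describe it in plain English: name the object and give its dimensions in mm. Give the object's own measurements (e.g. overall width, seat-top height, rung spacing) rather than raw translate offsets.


A door frame. The clear opening is 971 mm wide and 2017 mm high. Two 91 mm wide jambs, 150 mm deep, stand either side of the opening from the floor to the top of the opening. A 96 mm thick head sits across the top of both jambs, spanning the full outside width of the frame.


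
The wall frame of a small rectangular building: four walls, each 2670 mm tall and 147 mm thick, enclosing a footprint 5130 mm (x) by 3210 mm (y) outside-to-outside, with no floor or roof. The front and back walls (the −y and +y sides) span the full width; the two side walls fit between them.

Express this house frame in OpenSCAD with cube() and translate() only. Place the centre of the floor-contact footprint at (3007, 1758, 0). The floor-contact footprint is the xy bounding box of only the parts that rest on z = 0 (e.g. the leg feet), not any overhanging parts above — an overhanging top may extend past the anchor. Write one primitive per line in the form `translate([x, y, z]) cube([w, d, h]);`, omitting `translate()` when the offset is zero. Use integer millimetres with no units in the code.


translate([442, 153, 0]) cube([5130, 147, 2670]);
translate([442, 3216, 0]) cube([5130, 147, 2670]);
translate([442, 300, 0]) cube([147, 2916, 2670]);
translate([5425, 300, 0]) cube([147, 2916, 2670]);


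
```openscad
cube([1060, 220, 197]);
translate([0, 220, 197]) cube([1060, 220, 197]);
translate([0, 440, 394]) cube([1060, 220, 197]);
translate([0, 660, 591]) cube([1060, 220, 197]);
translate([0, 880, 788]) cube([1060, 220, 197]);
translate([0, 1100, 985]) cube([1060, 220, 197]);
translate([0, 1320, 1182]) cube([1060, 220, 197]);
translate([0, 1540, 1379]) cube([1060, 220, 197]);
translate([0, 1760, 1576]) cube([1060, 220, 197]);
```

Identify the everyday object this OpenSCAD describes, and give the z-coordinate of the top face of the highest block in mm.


A staircase. The total rise is 1773 mm.

9 identical blocks, each offset up and back from the previous — a staircase. Each step is 197 mm tall and there are 9 of them, so the total rise is 9 × 197 = 1773 mm.


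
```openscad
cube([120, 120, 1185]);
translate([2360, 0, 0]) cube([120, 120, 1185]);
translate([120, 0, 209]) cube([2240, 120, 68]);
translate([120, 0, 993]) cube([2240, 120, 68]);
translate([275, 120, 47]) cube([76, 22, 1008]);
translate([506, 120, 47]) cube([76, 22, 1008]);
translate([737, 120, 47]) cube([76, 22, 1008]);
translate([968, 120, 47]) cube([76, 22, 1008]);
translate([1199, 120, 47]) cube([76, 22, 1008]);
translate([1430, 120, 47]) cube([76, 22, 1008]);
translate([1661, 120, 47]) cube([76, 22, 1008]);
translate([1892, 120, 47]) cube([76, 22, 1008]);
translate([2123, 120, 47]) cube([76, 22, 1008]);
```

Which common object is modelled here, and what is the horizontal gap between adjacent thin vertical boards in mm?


A fence section. The picket gap is 155 mm.

Two posts, two rails, 9 pickets — a fence section. Span 2240 mm holds 9 pickets of 76 mm with 10 equal gaps: ⌊(2240 − 9·76) / 10⌋ = 155 mm.


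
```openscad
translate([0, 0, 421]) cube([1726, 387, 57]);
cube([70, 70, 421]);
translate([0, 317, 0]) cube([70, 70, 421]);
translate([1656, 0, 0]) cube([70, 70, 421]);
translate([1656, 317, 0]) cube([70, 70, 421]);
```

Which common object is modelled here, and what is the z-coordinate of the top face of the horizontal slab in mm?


A bench. The seat-top height is 478 mm.

A long slab on four corner posts — a bench. The slab sits at z = 421 with thickness 57, so the top is 421 + 57 = 478 mm.


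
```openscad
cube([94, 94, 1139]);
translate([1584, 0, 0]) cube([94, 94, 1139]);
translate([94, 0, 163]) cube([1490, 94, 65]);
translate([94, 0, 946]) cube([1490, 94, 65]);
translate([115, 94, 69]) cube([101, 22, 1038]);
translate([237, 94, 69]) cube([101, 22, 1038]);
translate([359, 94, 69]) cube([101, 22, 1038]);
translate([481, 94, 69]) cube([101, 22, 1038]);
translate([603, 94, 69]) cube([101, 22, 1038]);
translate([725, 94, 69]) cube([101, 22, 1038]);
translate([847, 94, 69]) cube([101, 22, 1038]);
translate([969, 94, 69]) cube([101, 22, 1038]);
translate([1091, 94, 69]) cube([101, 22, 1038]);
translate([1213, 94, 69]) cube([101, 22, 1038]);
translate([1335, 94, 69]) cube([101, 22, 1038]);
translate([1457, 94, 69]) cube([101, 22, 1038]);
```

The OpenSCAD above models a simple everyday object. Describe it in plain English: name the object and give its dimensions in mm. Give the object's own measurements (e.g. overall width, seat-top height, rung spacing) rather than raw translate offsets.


A fence section. Two 94×94 mm posts, 1139 mm tall, stand on the floor with a clear span of 1490 mm between their inner faces. Two horizontal rails of 94×65 mm section span the gap between the posts with their undersides at z = 163 mm and z = 946 mm, flush with the posts' −y face. 12 pickets, each 101 mm wide, 22 mm thick and 1038 mm tall, are fixed to the +y face of the rails with their bottoms at z = 69 mm, spaced across the span with a 21 mm gap after the −x post and between neighbouring pickets, with 26 mm left before the +x post.


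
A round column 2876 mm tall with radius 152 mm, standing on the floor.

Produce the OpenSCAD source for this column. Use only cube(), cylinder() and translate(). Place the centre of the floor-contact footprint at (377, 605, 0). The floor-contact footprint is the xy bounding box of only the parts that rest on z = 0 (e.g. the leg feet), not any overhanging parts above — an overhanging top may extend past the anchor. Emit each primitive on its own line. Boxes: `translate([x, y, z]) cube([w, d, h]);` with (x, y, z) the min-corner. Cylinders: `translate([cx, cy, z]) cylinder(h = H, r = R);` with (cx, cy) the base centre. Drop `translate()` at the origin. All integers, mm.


translate([377, 605, 0]) cylinder(h = 2876, r = 152);


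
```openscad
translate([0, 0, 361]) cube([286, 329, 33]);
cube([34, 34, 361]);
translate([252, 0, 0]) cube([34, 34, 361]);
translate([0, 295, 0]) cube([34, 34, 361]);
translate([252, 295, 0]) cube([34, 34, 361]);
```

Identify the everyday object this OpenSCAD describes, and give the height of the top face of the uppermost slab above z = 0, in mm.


A stool. The seat height is 394 mm.

A 286×329×33 slab at z = 361 on four corner posts — a stool. The seat top is 361 + 33 = 394 mm.


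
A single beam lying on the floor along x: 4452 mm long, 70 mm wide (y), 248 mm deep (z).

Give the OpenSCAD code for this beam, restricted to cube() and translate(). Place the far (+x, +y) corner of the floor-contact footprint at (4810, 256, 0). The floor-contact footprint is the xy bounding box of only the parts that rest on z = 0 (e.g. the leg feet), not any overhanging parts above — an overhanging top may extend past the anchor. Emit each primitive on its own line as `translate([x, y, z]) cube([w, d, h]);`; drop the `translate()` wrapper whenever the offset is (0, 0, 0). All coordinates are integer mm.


translate([358, 186, 0]) cube([4452, 70, 248]);


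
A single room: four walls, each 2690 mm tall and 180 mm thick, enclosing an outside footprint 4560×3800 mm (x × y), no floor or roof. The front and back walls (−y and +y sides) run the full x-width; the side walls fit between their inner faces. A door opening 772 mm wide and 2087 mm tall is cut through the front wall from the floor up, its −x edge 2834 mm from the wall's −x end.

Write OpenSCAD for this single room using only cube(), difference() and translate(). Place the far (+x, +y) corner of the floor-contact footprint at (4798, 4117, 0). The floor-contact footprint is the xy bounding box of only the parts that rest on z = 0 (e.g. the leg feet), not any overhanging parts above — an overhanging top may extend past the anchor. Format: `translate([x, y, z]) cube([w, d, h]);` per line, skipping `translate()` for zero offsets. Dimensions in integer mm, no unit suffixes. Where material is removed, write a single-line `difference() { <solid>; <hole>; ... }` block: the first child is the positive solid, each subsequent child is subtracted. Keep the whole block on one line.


difference() { translate([238, 317, 0]) cube([4560, 180, 2690]); translate([3072, 317, 0]) cube([772, 180, 2087]); }
translate([238, 3937, 0]) cube([4560, 180, 2690]);
translate([238, 497, 0]) cube([180, 3440, 2690]);
translate([4618, 497, 0]) cube([180, 3440, 2690]);


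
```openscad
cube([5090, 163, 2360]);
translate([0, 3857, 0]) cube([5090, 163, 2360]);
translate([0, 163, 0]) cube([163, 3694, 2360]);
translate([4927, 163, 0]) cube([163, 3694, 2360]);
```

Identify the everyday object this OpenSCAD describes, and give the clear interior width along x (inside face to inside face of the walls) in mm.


A house (or room) frame. The interior width is 4764 mm.

Four 2360 mm walls enclosing a rectangle with no floor or roof — a room or house frame. Outside width is 5090 mm and wall thickness is 163 mm, so the interior width is 5090 − 2 × 163 = 4764 mm.


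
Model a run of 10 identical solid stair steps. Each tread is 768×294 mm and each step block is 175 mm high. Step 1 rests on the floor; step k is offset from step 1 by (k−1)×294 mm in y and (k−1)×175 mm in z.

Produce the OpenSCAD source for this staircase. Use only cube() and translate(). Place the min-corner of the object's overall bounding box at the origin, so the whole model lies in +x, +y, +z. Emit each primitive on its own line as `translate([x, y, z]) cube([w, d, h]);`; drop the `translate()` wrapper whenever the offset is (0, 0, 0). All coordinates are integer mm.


cube([768, 294, 175]);
translate([0, 294, 175]) cube([768, 294, 175]);
translate([0, 588, 350]) cube([768, 294, 175]);
translate([0, 882, 525]) cube([768, 294, 175]);
translate([0, 1176, 700]) cube([768, 294, 175]);
translate([0, 1470, 875]) cube([768, 294, 175]);
translate([0, 1764, 1050]) cube([768, 294, 175]);
translate([0, 2058, 1225]) cube([768, 294, 175]);
translate([0, 2352, 1400]) cube([768, 294, 175]);
translate([0, 2646, 1575]) cube([768, 294, 175]);


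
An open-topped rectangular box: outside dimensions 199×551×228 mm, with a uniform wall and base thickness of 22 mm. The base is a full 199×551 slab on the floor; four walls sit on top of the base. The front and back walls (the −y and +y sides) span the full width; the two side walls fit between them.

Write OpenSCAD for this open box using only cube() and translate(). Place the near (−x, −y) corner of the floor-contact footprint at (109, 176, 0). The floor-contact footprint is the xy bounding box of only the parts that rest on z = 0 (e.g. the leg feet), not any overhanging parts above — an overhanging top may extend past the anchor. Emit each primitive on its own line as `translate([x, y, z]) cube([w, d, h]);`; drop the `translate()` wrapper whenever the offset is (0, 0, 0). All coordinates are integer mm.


translate([109, 176, 0]) cube([199, 551, 22]);
translate([109, 176, 22]) cube([199, 22, 206]);
translate([109, 705, 22]) cube([199, 22, 206]);
translate([109, 198, 22]) cube([22, 507, 206]);
translate([286, 198, 22]) cube([22, 507, 206]);


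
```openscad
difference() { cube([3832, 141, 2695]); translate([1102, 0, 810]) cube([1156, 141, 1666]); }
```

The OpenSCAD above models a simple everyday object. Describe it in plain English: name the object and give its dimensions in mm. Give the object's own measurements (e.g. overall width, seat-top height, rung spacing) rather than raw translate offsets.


A wall 3832 mm long (x), 141 mm thick (y), 2695 mm tall, with a rectangular window opening cut through it. The opening is 1156 mm wide and 1666 mm tall; its sill is at z = 810 mm and its near (−x) edge is 1102 mm from the wall's −x end. The opening passes through the full wall thickness.


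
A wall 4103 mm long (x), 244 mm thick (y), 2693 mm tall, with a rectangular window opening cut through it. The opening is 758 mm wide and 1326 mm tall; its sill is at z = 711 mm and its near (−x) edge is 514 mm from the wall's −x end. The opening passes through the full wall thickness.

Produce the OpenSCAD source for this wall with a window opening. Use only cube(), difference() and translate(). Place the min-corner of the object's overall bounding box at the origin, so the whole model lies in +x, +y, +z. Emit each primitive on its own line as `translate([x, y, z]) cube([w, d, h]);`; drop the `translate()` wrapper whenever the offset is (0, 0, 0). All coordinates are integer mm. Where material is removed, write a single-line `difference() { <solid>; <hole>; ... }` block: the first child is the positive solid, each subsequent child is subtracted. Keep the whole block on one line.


difference() { cube([4103, 244, 2693]); translate([514, 0, 711]) cube([758, 244, 1326]); }


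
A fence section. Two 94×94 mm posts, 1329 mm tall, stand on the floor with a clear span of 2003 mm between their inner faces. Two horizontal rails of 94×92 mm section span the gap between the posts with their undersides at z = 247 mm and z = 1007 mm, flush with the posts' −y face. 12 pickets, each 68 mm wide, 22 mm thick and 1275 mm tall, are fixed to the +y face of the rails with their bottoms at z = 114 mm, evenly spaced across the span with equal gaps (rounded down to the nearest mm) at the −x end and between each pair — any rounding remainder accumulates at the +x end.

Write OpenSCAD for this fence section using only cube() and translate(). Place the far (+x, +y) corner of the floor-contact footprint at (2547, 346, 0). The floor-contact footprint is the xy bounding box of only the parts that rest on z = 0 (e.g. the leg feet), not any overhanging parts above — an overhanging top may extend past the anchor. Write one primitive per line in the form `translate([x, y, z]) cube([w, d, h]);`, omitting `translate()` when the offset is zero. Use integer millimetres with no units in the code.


translate([356, 252, 0]) cube([94, 94, 1329]);
translate([2453, 252, 0]) cube([94, 94, 1329]);
translate([450, 252, 247]) cube([2003, 94, 92]);
translate([450, 252, 1007]) cube([2003, 94, 92]);
translate([541, 346, 114]) cube([68, 22, 1275]);
translate([700, 346, 114]) cube([68, 22, 1275]);
translate([859, 346, 114]) cube([68, 22, 1275]);
translate([1018, 346, 114]) cube([68, 22, 1275]);
translate([1177, 346, 114]) cube([68, 22, 1275]);
translate([1336, 346, 114]) cube([68, 22, 1275]);
translate([1495, 346, 114]) cube([68, 22, 1275]);
translate([1654, 346, 114]) cube([68, 22, 1275]);
translate([1813, 346, 114]) cube([68, 22, 1275]);
translate([1972, 346, 114]) cube([68, 22, 1275]);
translate([2131, 346, 114]) cube([68, 22, 1275]);
translate([2290, 346, 114]) cube([68, 22, 1275]);
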